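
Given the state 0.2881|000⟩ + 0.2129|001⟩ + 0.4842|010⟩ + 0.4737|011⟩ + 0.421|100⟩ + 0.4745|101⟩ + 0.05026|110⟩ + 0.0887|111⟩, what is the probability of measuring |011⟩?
0.2244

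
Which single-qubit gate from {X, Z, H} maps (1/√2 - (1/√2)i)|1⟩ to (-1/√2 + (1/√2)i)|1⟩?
Z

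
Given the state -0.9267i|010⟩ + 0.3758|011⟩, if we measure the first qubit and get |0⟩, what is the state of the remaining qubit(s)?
-0.9267i|10⟩ + 0.3758|11⟩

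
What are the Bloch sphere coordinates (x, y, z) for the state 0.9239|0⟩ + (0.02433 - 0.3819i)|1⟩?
(0.04496, -0.7057, 0.7072)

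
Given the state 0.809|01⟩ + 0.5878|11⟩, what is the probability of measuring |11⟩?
0.3455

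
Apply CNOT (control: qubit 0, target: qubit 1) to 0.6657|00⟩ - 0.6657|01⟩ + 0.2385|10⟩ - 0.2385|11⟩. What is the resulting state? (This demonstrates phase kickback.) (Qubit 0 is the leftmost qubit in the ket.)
0.6657|00⟩ - 0.6657|01⟩ - 0.2385|10⟩ + 0.2385|11⟩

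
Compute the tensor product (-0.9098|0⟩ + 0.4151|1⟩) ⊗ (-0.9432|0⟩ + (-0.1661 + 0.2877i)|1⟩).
0.8581|00⟩ + (0.1511 - 0.2617i)|01⟩ - 0.3915|10⟩ + (-0.06895 + 0.1194i)|11⟩

amp(|b₁b₂…⟩) = product of the factor amplitudes for bits b₁, b₂, …; only kets whose every factor amplitude is nonzero survive.
|00⟩: (-0.9098)(-0.9432) = 0.8581
|01⟩: (-0.9098)(-0.1661 + 0.2877i) = (0.1511 - 0.2617i)
|10⟩: (0.4151)(-0.9432) = -0.3915
|11⟩: (0.4151)(-0.1661 + 0.2877i) = (-0.06895 + 0.1194i)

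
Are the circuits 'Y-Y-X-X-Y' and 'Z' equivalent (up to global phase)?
No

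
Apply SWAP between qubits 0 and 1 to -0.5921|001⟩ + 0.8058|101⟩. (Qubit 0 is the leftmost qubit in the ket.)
-0.5921|001⟩ + 0.8058|011⟩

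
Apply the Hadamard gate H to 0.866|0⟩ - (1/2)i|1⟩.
(0.6124 - (1/√8)i)|0⟩ + (0.6124 + (1/√8)i)|1⟩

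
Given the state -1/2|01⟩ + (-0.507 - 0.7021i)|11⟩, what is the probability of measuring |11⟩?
0.75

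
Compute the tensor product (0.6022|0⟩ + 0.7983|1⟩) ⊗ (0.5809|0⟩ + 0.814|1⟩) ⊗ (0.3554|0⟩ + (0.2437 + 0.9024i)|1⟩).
0.1243|000⟩ + (0.08525 + 0.3157i)|001⟩ + 0.1742|010⟩ + (0.1195 + 0.4423i)|011⟩ + 0.1648|100⟩ + (0.113 + 0.4185i)|101⟩ + 0.2309|110⟩ + (0.1584 + 0.5864i)|111⟩

amp(|b₁b₂…⟩) = product of the factor amplitudes for bits b₁, b₂, …; only kets whose every factor amplitude is nonzero survive.
|000⟩: (0.6022)(0.5809)(0.3554) = 0.1243
|001⟩: (0.6022)(0.5809)(0.2437 + 0.9024i) = (0.08525 + 0.3157i)
|010⟩: (0.6022)(0.814)(0.3554) = 0.1742
|011⟩: (0.6022)(0.814)(0.2437 + 0.9024i) = (0.1195 + 0.4423i)
|100⟩: (0.7983)(0.5809)(0.3554) = 0.1648
|101⟩: (0.7983)(0.5809)(0.2437 + 0.9024i) = (0.113 + 0.4185i)
|110⟩: (0.7983)(0.814)(0.3554) = 0.2309
|111⟩: (0.7983)(0.814)(0.2437 + 0.9024i) = (0.1584 + 0.5864i)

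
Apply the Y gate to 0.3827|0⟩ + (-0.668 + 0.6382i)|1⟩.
(0.6382 + 0.668i)|0⟩ + 0.3827i|1⟩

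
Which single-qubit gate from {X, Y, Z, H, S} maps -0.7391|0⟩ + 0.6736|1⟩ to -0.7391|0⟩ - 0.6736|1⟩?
Z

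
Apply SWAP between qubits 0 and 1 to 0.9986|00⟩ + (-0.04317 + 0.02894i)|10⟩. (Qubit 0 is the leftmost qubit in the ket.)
0.9986|00⟩ + (-0.04317 + 0.02894i)|01⟩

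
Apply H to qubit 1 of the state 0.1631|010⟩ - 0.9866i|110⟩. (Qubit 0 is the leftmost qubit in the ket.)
0.1153|000⟩ - 0.1153|010⟩ - 0.6976i|100⟩ + 0.6976i|110⟩

H on qubit 1 mixes each pair of kets that differ only in qubit 1: amplitudes (a, b) of (|…0…⟩, |…1…⟩) become ((a + b)/√2, (a − b)/√2). Kets absent from the input have amplitude 0.
(|000⟩, |010⟩): (a, b) = (0, 0.1631) → (0.1153, -0.1153)
(|100⟩, |110⟩): (a, b) = (0, -0.9866i) → (-0.6976i, 0.6976i)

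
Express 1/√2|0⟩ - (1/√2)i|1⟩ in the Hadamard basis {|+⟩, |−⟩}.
(1/2 - (1/2)i)|+⟩ + (1/2 + (1/2)i)|−⟩

With |ψ⟩ = α|0⟩ + β|1⟩, the Hadamard-basis coefficients are ⟨+|ψ⟩ = (α + β)/√2 and ⟨−|ψ⟩ = (α − β)/√2.
Here α = 1/√2, β = -(1/√2)i: (α + β)/√2 = (1/2 - (1/2)i), (α − β)/√2 = (1/2 + (1/2)i).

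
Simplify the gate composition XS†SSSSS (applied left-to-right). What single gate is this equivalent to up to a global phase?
X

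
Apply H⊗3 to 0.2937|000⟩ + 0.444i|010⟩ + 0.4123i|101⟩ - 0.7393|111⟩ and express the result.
(-0.1575 + 0.3027i)|000⟩ + (0.3652 + 0.01121i)|001⟩ + (0.3652 - 0.01121i)|010⟩ + (-0.1575 - 0.3027i)|011⟩ + (0.3652 + 0.01121i)|100⟩ + (-0.1575 + 0.3027i)|101⟩ + (-0.1575 - 0.3027i)|110⟩ + (0.3652 - 0.01121i)|111⟩

H⊗3 gives amp(|y⟩) = (1/2√2) Σ_x (−1)^(x·y) amp(|x⟩), where x·y is the number of positions in which both x and y have a 1.
|000⟩: (0.2937 + 0.444i + 0.4123i - 0.7393)/(2√2) = (-0.1575 + 0.3027i)
|001⟩: (0.2937 + 0.444i - 0.4123i + 0.7393)/(2√2) = (0.3652 + 0.01121i)
|010⟩: (0.2937 - 0.444i + 0.4123i + 0.7393)/(2√2) = (0.3652 - 0.01121i)
|011⟩: (0.2937 - 0.444i - 0.4123i - 0.7393)/(2√2) = (-0.1575 - 0.3027i)
|100⟩: (0.2937 + 0.444i - 0.4123i + 0.7393)/(2√2) = (0.3652 + 0.01121i)
|101⟩: (0.2937 + 0.444i + 0.4123i - 0.7393)/(2√2) = (-0.1575 + 0.3027i)
|110⟩: (0.2937 - 0.444i - 0.4123i - 0.7393)/(2√2) = (-0.1575 - 0.3027i)
|111⟩: (0.2937 - 0.444i + 0.4123i + 0.7393)/(2√2) = (0.3652 - 0.01121i)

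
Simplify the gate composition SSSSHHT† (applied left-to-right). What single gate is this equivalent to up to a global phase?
T†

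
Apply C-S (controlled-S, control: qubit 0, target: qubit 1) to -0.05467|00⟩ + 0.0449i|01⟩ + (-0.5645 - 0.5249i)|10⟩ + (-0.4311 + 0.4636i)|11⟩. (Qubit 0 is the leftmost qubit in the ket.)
-0.05467|00⟩ + 0.0449i|01⟩ + (-0.5645 - 0.5249i)|10⟩ + (-0.4636 - 0.4311i)|11⟩

C-S leaves the control-|0⟩ kets |00⟩, |01⟩ unchanged and applies S to qubit 1 on the control-|1⟩ pair (|10⟩, |11⟩).
S = [[1, 0], [0, i]].
With a = amp(|10⟩) = (-0.5645 - 0.5249i) and b = amp(|11⟩) = (-0.4311 + 0.4636i):
new amp(|10⟩) = (1)·a = (-0.5645 - 0.5249i)
new amp(|11⟩) = (i)·b = (-0.4636 - 0.4311i)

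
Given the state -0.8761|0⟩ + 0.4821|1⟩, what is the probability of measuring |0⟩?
0.7676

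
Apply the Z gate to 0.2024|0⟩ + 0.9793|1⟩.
0.2024|0⟩ - 0.9793|1⟩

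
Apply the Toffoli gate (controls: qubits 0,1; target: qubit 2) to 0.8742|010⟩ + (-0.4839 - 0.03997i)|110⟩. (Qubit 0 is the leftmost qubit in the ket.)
0.8742|010⟩ + (-0.4839 - 0.03997i)|111⟩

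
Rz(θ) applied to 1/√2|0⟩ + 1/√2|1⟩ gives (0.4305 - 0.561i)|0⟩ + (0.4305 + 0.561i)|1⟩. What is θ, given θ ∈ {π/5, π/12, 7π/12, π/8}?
7π/12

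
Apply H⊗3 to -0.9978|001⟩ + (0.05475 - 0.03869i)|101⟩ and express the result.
(-0.3334 - 0.01368i)|000⟩ + (0.3334 + 0.01368i)|001⟩ + (-0.3334 - 0.01368i)|010⟩ + (0.3334 + 0.01368i)|011⟩ + (-0.3721 + 0.01368i)|100⟩ + (0.3721 - 0.01368i)|101⟩ + (-0.3721 + 0.01368i)|110⟩ + (0.3721 - 0.01368i)|111⟩

H⊗3 gives amp(|y⟩) = (1/2√2) Σ_x (−1)^(x·y) amp(|x⟩), where x·y is the number of positions in which both x and y have a 1.
|000⟩: (-0.9978 + (0.05475 - 0.03869i))/(2√2) = (-0.3334 - 0.01368i)
|001⟩: (0.9978 - (0.05475 - 0.03869i))/(2√2) = (0.3334 + 0.01368i)
|010⟩: (-0.9978 + (0.05475 - 0.03869i))/(2√2) = (-0.3334 - 0.01368i)
|011⟩: (0.9978 - (0.05475 - 0.03869i))/(2√2) = (0.3334 + 0.01368i)
|100⟩: (-0.9978 - (0.05475 - 0.03869i))/(2√2) = (-0.3721 + 0.01368i)
|101⟩: (0.9978 + (0.05475 - 0.03869i))/(2√2) = (0.3721 - 0.01368i)
|110⟩: (-0.9978 - (0.05475 - 0.03869i))/(2√2) = (-0.3721 + 0.01368i)
|111⟩: (0.9978 + (0.05475 - 0.03869i))/(2√2) = (0.3721 - 0.01368i)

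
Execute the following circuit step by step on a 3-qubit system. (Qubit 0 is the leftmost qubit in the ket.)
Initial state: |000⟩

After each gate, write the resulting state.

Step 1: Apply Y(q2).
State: i|001⟩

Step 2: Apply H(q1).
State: (1/√2)i|001⟩ + (1/√2)i|011⟩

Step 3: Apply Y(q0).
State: -1/√2|101⟩ - 1/√2|111⟩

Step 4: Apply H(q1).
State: -|101⟩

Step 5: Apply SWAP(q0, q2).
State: -|101⟩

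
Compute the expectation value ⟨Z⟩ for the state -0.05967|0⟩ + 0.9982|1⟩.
-0.9928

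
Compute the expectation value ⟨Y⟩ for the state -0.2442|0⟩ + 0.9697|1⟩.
0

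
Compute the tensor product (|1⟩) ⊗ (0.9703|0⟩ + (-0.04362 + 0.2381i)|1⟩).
0.9703|10⟩ + (-0.04362 + 0.2381i)|11⟩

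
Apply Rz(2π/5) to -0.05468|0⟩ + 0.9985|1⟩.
(-0.04424 + 0.03214i)|0⟩ + (0.8078 + 0.5869i)|1⟩

Rz(2π/5) = [[e^(−iθ/2), 0], [0, e^(iθ/2)]] with e^(±iθ/2) = cos(θ/2) ± i·sin(θ/2); θ = 2π/5, cos(θ/2) ≈ 0.809017, sin(θ/2) ≈ 0.587785.
With a = amp(|0⟩) = -0.05468 and b = amp(|1⟩) = 0.9985:
new amp(|0⟩) = (0.809017 - 0.587785i)·a = (-0.04424 + 0.03214i)
new amp(|1⟩) = (0.809017 + 0.587785i)·b = (0.8078 + 0.5869i)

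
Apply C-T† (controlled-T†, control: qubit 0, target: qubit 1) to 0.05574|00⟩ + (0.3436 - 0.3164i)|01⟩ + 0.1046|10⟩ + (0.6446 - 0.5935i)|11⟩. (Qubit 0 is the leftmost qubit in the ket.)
0.05574|00⟩ + (0.3436 - 0.3164i)|01⟩ + 0.1046|10⟩ + (0.03613 - 0.8755i)|11⟩

C-T† leaves the control-|0⟩ kets |00⟩, |01⟩ unchanged and applies T† to qubit 1 on the control-|1⟩ pair (|10⟩, |11⟩).
T† = [[1, 0], [0, (1/√2 - (1/√2)i)]].
With a = amp(|10⟩) = 0.1046 and b = amp(|11⟩) = (0.6446 - 0.5935i):
new amp(|10⟩) = (1)·a = 0.1046
new amp(|11⟩) = (1/√2 - (1/√2)i)·b = (0.03613 - 0.8755i)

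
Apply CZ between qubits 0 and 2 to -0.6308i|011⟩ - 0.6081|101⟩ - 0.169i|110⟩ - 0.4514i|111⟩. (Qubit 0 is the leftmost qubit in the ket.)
-0.6308i|011⟩ + 0.6081|101⟩ - 0.169i|110⟩ + 0.4514i|111⟩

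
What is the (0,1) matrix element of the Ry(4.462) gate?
-0.7899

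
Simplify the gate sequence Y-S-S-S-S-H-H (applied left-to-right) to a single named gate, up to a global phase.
Y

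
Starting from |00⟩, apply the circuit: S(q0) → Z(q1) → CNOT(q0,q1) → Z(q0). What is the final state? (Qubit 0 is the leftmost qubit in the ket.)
|00⟩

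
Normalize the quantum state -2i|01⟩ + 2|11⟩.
-(1/√2)i|01⟩ + 1/√2|11⟩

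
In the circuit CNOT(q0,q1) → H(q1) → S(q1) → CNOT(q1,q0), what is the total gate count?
4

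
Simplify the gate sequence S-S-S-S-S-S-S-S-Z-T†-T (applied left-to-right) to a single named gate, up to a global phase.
Z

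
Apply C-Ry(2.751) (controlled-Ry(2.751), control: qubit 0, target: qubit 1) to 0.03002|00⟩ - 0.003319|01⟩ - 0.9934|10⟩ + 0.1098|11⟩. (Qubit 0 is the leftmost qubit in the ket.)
0.03002|00⟩ - 0.003319|01⟩ - 0.3005|10⟩ - 0.9532|11⟩

C-Ry(2.751) leaves the control-|0⟩ kets |00⟩, |01⟩ unchanged and applies Ry(2.751) to qubit 1 on the control-|1⟩ pair (|10⟩, |11⟩).
Ry(2.751) = [[cos(θ/2), −sin(θ/2)], [sin(θ/2), cos(θ/2)]]; θ = 2.751, cos(θ/2) ≈ 0.194057, sin(θ/2) ≈ 0.98099.
With a = amp(|10⟩) = -0.9934 and b = amp(|11⟩) = 0.1098:
new amp(|10⟩) = (0.194057)·a + (-0.98099)·b = -0.3005
new amp(|11⟩) = (0.98099)·a + (0.194057)·b = -0.9532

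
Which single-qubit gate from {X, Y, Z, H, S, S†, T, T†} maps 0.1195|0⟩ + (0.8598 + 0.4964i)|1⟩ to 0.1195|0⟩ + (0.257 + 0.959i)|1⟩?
T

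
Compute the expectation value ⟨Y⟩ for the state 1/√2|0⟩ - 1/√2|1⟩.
0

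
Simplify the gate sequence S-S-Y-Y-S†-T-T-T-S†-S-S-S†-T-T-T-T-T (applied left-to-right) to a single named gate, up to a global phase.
S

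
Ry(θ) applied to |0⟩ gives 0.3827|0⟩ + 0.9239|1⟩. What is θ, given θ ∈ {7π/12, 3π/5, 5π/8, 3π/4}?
3π/4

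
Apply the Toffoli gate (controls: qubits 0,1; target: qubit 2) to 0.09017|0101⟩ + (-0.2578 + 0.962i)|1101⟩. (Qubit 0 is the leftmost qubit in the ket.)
0.09017|0101⟩ + (-0.2578 + 0.962i)|1111⟩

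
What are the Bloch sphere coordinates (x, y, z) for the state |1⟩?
(0, 0, -1)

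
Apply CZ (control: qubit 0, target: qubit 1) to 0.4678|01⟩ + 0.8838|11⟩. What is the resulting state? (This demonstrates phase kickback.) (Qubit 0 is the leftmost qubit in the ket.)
0.4678|01⟩ - 0.8838|11⟩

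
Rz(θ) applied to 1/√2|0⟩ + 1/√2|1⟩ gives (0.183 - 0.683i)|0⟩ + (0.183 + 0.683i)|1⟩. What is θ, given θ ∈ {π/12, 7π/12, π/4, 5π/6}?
5π/6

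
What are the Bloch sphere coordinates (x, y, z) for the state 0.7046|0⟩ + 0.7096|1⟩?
(1, 0, -0.007071)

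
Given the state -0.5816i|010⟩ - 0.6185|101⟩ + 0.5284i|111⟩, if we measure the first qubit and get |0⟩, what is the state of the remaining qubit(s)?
-i|10⟩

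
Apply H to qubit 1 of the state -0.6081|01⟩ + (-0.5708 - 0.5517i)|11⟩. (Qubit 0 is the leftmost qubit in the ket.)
-0.43|00⟩ + 0.43|01⟩ + (-0.4036 - 0.3901i)|10⟩ + (0.4036 + 0.3901i)|11⟩

H on qubit 1 mixes each pair of kets that differ only in qubit 1: amplitudes (a, b) of (|…0…⟩, |…1…⟩) become ((a + b)/√2, (a − b)/√2). Kets absent from the input have amplitude 0.
(|00⟩, |01⟩): (a, b) = (0, -0.6081) → (-0.43, 0.43)
(|10⟩, |11⟩): (a, b) = (0, (-0.5708 - 0.5517i)) → ((-0.4036 - 0.3901i), (0.4036 + 0.3901i))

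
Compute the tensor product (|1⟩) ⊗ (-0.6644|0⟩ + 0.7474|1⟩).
-0.6644|10⟩ + 0.7474|11⟩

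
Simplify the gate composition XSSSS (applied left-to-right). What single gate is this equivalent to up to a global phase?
X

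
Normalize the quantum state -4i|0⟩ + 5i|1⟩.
-0.6247i|0⟩ + 0.7809i|1⟩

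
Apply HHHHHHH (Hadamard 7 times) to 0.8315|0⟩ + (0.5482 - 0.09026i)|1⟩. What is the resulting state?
(0.9756 - 0.06382i)|0⟩ + (0.2003 + 0.06382i)|1⟩

H² = I, so H^7 = H: a single Hadamard. With (a, b) = (0.8315, (0.5482 - 0.09026i)), H gives ((a + b)/√2, (a − b)/√2) = ((0.9756 - 0.06382i), (0.2003 + 0.06382i)).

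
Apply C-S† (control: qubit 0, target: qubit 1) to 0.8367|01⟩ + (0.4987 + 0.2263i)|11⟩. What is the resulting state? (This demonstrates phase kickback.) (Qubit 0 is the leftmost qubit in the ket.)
0.8367|01⟩ + (0.2263 - 0.4987i)|11⟩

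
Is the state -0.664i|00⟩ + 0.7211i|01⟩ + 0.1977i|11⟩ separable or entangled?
Entangled

Writing the state as a|00⟩ + b|01⟩ + c|10⟩ + d|11⟩, it is a product state iff ad − bc = 0.
Here (a, b, c, d) = (-0.664i, 0.7211i, 0, 0.1977i): ad − bc = (-0.664i)(0.1977i) − (0.7211i)(0) = 0.1313 ≠ 0, so the state is entangled.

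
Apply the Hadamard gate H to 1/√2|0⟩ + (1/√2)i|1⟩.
(1/2 + (1/2)i)|0⟩ + (1/2 - (1/2)i)|1⟩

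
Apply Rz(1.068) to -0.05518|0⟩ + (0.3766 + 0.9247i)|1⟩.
(-0.0475 + 0.02809i)|0⟩ + (-0.1465 + 0.9876i)|1⟩

Rz(1.068) = [[e^(−iθ/2), 0], [0, e^(iθ/2)]] with e^(±iθ/2) = cos(θ/2) ± i·sin(θ/2); θ = 1.068, cos(θ/2) ≈ 0.860778, sin(θ/2) ≈ 0.508981.
With a = amp(|0⟩) = -0.05518 and b = amp(|1⟩) = (0.3766 + 0.9247i):
new amp(|0⟩) = (0.860778 - 0.508981i)·a = (-0.0475 + 0.02809i)
new amp(|1⟩) = (0.860778 + 0.508981i)·b = (-0.1465 + 0.9876i)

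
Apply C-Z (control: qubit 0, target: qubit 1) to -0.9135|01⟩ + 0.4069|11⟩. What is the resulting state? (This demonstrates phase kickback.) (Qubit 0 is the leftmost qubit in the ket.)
-0.9135|01⟩ - 0.4069|11⟩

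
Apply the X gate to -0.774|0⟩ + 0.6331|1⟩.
0.6331|0⟩ - 0.774|1⟩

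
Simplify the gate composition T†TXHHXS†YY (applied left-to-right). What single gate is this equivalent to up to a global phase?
S†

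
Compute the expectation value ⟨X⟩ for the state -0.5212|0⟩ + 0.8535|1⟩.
-0.8897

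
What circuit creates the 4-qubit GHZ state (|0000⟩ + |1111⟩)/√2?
H(q0) → CNOT(q0,q1) → CNOT(q0,q2) → CNOT(q0,q3)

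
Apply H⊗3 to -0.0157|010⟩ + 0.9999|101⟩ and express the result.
0.348|000⟩ - 0.3591|001⟩ + 0.3591|010⟩ - 0.348|011⟩ - 0.3591|100⟩ + 0.348|101⟩ - 0.348|110⟩ + 0.3591|111⟩

H⊗3 gives amp(|y⟩) = (1/2√2) Σ_x (−1)^(x·y) amp(|x⟩), where x·y is the number of positions in which both x and y have a 1.
|000⟩: (-0.0157 + 0.9999)/(2√2) = 0.348
|001⟩: (-0.0157 - 0.9999)/(2√2) = -0.3591
|010⟩: (0.0157 + 0.9999)/(2√2) = 0.3591
|011⟩: (0.0157 - 0.9999)/(2√2) = -0.348
|100⟩: (-0.0157 - 0.9999)/(2√2) = -0.3591
|101⟩: (-0.0157 + 0.9999)/(2√2) = 0.348
|110⟩: (0.0157 - 0.9999)/(2√2) = -0.348
|111⟩: (0.0157 + 0.9999)/(2√2) = 0.3591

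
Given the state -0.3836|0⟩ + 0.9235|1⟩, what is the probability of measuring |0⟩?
0.1471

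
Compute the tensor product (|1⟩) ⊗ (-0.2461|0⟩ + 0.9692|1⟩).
-0.2461|10⟩ + 0.9692|11⟩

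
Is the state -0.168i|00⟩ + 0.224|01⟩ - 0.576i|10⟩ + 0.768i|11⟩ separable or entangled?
Entangled

Writing the state as a|00⟩ + b|01⟩ + c|10⟩ + d|11⟩, it is a product state iff ad − bc = 0.
Here (a, b, c, d) = (-0.168i, 0.224, -0.576i, 0.768i): ad − bc = (-0.168i)(0.768i) − (0.224)(-0.576i) = (0.129 + 0.129i) ≠ 0, so the state is entangled.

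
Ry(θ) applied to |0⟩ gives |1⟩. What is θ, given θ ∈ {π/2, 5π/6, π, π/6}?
π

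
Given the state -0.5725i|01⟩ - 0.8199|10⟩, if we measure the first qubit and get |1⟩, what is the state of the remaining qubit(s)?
-|0⟩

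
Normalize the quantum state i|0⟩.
i|0⟩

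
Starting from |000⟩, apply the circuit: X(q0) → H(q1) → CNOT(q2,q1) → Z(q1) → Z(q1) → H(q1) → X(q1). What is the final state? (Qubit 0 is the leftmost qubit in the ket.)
|110⟩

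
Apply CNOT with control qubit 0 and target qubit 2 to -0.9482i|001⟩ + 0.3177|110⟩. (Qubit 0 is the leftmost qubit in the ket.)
-0.9482i|001⟩ + 0.3177|111⟩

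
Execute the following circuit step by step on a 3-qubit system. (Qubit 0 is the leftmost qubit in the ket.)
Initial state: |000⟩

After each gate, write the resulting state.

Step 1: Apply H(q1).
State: 1/√2|000⟩ + 1/√2|010⟩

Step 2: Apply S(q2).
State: 1/√2|000⟩ + 1/√2|010⟩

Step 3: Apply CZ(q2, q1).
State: 1/√2|000⟩ + 1/√2|010⟩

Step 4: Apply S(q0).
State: 1/√2|000⟩ + 1/√2|010⟩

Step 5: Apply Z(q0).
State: 1/√2|000⟩ + 1/√2|010⟩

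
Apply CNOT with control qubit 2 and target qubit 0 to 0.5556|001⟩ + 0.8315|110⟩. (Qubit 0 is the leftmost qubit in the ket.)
0.5556|101⟩ + 0.8315|110⟩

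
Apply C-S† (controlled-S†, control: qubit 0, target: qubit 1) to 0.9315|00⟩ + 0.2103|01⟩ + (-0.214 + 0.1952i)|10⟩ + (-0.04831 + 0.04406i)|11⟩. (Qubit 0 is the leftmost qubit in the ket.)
0.9315|00⟩ + 0.2103|01⟩ + (-0.214 + 0.1952i)|10⟩ + (0.04406 + 0.04831i)|11⟩

C-S† leaves the control-|0⟩ kets |00⟩, |01⟩ unchanged and applies S† to qubit 1 on the control-|1⟩ pair (|10⟩, |11⟩).
S† = [[1, 0], [0, -i]].
With a = amp(|10⟩) = (-0.214 + 0.1952i) and b = amp(|11⟩) = (-0.04831 + 0.04406i):
new amp(|10⟩) = (1)·a = (-0.214 + 0.1952i)
new amp(|11⟩) = (-i)·b = (0.04406 + 0.04831i)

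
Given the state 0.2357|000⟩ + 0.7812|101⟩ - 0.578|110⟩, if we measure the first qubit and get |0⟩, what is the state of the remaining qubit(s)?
|00⟩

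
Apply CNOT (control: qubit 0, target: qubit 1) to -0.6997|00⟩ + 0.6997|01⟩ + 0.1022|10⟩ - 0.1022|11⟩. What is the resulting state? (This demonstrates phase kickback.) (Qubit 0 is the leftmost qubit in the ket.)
-0.6997|00⟩ + 0.6997|01⟩ - 0.1022|10⟩ + 0.1022|11⟩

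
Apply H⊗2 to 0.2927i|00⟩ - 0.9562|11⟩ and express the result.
(-0.4781 + 0.1464i)|00⟩ + (0.4781 + 0.1464i)|01⟩ + (0.4781 + 0.1464i)|10⟩ + (-0.4781 + 0.1464i)|11⟩

H⊗2 gives amp(|y⟩) = (1/2) Σ_x (−1)^(x·y) amp(|x⟩), where x·y is the number of positions in which both x and y have a 1.
|00⟩: (0.2927i - 0.9562)/2 = (-0.4781 + 0.1464i)
|01⟩: (0.2927i + 0.9562)/2 = (0.4781 + 0.1464i)
|10⟩: (0.2927i + 0.9562)/2 = (0.4781 + 0.1464i)
|11⟩: (0.2927i - 0.9562)/2 = (-0.4781 + 0.1464i)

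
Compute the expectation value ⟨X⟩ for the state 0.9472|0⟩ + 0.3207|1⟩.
0.6075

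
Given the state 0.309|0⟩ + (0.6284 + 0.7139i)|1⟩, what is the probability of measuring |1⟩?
0.9045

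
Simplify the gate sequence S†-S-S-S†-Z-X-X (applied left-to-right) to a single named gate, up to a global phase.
Z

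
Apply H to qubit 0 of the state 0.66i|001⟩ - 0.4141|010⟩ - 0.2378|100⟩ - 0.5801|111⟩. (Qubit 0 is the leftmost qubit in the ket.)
-0.1681|000⟩ + 0.4667i|001⟩ - 0.2928|010⟩ - 0.4102|011⟩ + 0.1681|100⟩ + 0.4667i|101⟩ - 0.2928|110⟩ + 0.4102|111⟩

H on qubit 0 mixes each pair of kets that differ only in qubit 0: amplitudes (a, b) of (|…0…⟩, |…1…⟩) become ((a + b)/√2, (a − b)/√2). Kets absent from the input have amplitude 0.
(|000⟩, |100⟩): (a, b) = (0, -0.2378) → (-0.1681, 0.1681)
(|001⟩, |101⟩): (a, b) = (0.66i, 0) → (0.4667i, 0.4667i)
(|010⟩, |110⟩): (a, b) = (-0.4141, 0) → (-0.2928, -0.2928)
(|011⟩, |111⟩): (a, b) = (0, -0.5801) → (-0.4102, 0.4102)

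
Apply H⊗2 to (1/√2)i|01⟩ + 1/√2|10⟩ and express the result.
(1/√8 + (1/√8)i)|00⟩ + (1/√8 - (1/√8)i)|01⟩ + (-1/√8 + (1/√8)i)|10⟩ + (-1/√8 - (1/√8)i)|11⟩

H⊗2 gives amp(|y⟩) = (1/2) Σ_x (−1)^(x·y) amp(|x⟩), where x·y is the number of positions in which both x and y have a 1.
|00⟩: ((1/√2)i + 1/√2)/2 = (1/√8 + (1/√8)i)
|01⟩: (-(1/√2)i + 1/√2)/2 = (1/√8 - (1/√8)i)
|10⟩: ((1/√2)i - 1/√2)/2 = (-1/√8 + (1/√8)i)
|11⟩: (-(1/√2)i - 1/√2)/2 = (-1/√8 - (1/√8)i)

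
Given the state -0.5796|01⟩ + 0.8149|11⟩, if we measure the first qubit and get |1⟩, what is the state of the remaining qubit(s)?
|1⟩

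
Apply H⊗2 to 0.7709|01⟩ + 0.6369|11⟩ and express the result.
0.7039|00⟩ - 0.7039|01⟩ + 0.067|10⟩ - 0.067|11⟩

H⊗2 gives amp(|y⟩) = (1/2) Σ_x (−1)^(x·y) amp(|x⟩), where x·y is the number of positions in which both x and y have a 1.
|00⟩: (0.7709 + 0.6369)/2 = 0.7039
|01⟩: (-0.7709 - 0.6369)/2 = -0.7039
|10⟩: (0.7709 - 0.6369)/2 = 0.067
|11⟩: (-0.7709 + 0.6369)/2 = -0.067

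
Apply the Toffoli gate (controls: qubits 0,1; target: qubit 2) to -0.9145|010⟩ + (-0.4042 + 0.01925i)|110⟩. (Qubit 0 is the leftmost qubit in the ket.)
-0.9145|010⟩ + (-0.4042 + 0.01925i)|111⟩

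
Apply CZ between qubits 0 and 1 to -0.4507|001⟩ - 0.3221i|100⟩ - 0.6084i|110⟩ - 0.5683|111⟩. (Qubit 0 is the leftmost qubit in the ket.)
-0.4507|001⟩ - 0.3221i|100⟩ + 0.6084i|110⟩ + 0.5683|111⟩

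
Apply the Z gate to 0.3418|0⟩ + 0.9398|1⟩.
0.3418|0⟩ - 0.9398|1⟩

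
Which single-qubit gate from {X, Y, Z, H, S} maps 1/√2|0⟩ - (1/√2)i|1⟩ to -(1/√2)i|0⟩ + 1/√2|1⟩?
X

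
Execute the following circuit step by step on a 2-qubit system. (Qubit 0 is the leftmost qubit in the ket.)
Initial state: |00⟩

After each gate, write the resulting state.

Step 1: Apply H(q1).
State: 1/√2|00⟩ + 1/√2|01⟩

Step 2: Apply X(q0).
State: 1/√2|10⟩ + 1/√2|11⟩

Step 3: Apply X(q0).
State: 1/√2|00⟩ + 1/√2|01⟩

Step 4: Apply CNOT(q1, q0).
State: 1/√2|00⟩ + 1/√2|11⟩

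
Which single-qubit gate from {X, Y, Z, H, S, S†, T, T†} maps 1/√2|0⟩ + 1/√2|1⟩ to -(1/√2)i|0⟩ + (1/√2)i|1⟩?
Y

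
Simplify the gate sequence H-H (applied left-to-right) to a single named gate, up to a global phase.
I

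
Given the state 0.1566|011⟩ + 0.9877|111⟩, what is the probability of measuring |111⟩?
0.9756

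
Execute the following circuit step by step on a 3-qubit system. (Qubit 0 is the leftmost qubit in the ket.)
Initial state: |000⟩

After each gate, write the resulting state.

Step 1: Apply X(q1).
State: |010⟩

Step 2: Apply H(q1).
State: 1/√2|000⟩ - 1/√2|010⟩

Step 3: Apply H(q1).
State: |010⟩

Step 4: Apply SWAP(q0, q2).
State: |010⟩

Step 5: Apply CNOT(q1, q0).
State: |110⟩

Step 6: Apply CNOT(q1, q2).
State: |111⟩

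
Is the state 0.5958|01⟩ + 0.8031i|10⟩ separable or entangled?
Entangled

Writing the state as a|00⟩ + b|01⟩ + c|10⟩ + d|11⟩, it is a product state iff ad − bc = 0.
Here (a, b, c, d) = (0, 0.5958, 0.8031i, 0): ad − bc = (0)(0) − (0.5958)(0.8031i) = -0.4785i ≠ 0, so the state is entangled.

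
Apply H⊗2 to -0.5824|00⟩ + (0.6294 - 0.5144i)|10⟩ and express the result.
(0.0235 - 0.2572i)|00⟩ + (0.0235 - 0.2572i)|01⟩ + (-0.6059 + 0.2572i)|10⟩ + (-0.6059 + 0.2572i)|11⟩

H⊗2 gives amp(|y⟩) = (1/2) Σ_x (−1)^(x·y) amp(|x⟩), where x·y is the number of positions in which both x and y have a 1.
|00⟩: (-0.5824 + (0.6294 - 0.5144i))/2 = (0.0235 - 0.2572i)
|01⟩: (-0.5824 + (0.6294 - 0.5144i))/2 = (0.0235 - 0.2572i)
|10⟩: (-0.5824 - (0.6294 - 0.5144i))/2 = (-0.6059 + 0.2572i)
|11⟩: (-0.5824 - (0.6294 - 0.5144i))/2 = (-0.6059 + 0.2572i)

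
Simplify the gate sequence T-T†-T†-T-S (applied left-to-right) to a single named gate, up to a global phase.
S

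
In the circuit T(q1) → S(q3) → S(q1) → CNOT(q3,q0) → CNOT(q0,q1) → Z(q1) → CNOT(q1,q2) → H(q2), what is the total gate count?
8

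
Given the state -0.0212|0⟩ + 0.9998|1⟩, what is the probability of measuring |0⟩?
0.0004494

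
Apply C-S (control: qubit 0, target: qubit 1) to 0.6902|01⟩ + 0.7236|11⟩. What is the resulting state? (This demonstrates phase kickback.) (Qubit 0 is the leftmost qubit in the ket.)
0.6902|01⟩ + 0.7236i|11⟩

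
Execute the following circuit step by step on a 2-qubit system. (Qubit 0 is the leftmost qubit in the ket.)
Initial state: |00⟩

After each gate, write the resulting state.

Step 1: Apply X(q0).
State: |10⟩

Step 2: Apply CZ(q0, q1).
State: |10⟩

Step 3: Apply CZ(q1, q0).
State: |10⟩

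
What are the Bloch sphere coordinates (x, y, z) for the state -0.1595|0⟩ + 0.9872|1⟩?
(-0.3149, 0, -0.9491)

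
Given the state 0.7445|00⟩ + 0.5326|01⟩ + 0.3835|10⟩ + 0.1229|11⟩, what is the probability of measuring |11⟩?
0.0151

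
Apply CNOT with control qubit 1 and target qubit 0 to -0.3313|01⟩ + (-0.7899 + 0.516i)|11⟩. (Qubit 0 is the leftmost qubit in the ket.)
(-0.7899 + 0.516i)|01⟩ - 0.3313|11⟩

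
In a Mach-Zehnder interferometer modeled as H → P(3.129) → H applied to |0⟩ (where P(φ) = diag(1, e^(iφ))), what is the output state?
(0.00003964 + 0.006296i)|0⟩ + (1 - 0.006296i)|1⟩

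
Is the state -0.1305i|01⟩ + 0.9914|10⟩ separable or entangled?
Entangled

Writing the state as a|00⟩ + b|01⟩ + c|10⟩ + d|11⟩, it is a product state iff ad − bc = 0.
Here (a, b, c, d) = (0, -0.1305i, 0.9914, 0): ad − bc = (0)(0) − (-0.1305i)(0.9914) = 0.1294i ≠ 0, so the state is entangled.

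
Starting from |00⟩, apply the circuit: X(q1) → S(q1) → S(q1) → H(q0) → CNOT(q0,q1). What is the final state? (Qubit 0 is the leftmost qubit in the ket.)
-1/√2|01⟩ - 1/√2|10⟩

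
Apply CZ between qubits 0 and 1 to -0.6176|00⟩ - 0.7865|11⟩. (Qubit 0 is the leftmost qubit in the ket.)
-0.6176|00⟩ + 0.7865|11⟩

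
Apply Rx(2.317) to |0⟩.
0.4007|0⟩ - 0.9162i|1⟩

Rx(2.317) = [[cos(θ/2), −i·sin(θ/2)], [−i·sin(θ/2), cos(θ/2)]]; θ = 2.317, cos(θ/2) ≈ 0.400714, sin(θ/2) ≈ 0.916203.
With a = amp(|0⟩) = 1 and b = amp(|1⟩) = 0:
new amp(|0⟩) = (0.400714)·a + (-0.916203i)·b = 0.4007
new amp(|1⟩) = (-0.916203i)·a + (0.400714)·b = -0.9162i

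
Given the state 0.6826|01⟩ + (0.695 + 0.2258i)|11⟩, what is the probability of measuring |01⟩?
0.4659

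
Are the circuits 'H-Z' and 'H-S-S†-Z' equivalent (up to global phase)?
Yes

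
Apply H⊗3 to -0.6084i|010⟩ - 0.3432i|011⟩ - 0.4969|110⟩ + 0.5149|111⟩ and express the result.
(0.006364 - 0.3364i)|000⟩ + (-0.3577 - 0.09376i)|001⟩ + (-0.006364 + 0.3364i)|010⟩ + (0.3577 + 0.09376i)|011⟩ + (-0.006364 - 0.3364i)|100⟩ + (0.3577 - 0.09376i)|101⟩ + (0.006364 + 0.3364i)|110⟩ + (-0.3577 + 0.09376i)|111⟩

H⊗3 gives amp(|y⟩) = (1/2√2) Σ_x (−1)^(x·y) amp(|x⟩), where x·y is the number of positions in which both x and y have a 1.
|000⟩: (-0.6084i - 0.3432i - 0.4969 + 0.5149)/(2√2) = (0.006364 - 0.3364i)
|001⟩: (-0.6084i + 0.3432i - 0.4969 - 0.5149)/(2√2) = (-0.3577 - 0.09376i)
|010⟩: (0.6084i + 0.3432i + 0.4969 - 0.5149)/(2√2) = (-0.006364 + 0.3364i)
|011⟩: (0.6084i - 0.3432i + 0.4969 + 0.5149)/(2√2) = (0.3577 + 0.09376i)
|100⟩: (-0.6084i - 0.3432i + 0.4969 - 0.5149)/(2√2) = (-0.006364 - 0.3364i)
|101⟩: (-0.6084i + 0.3432i + 0.4969 + 0.5149)/(2√2) = (0.3577 - 0.09376i)
|110⟩: (0.6084i + 0.3432i - 0.4969 + 0.5149)/(2√2) = (0.006364 + 0.3364i)
|111⟩: (0.6084i - 0.3432i - 0.4969 - 0.5149)/(2√2) = (-0.3577 + 0.09376i)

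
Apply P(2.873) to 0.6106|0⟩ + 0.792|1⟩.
0.6106|0⟩ + (-0.7636 + 0.2102i)|1⟩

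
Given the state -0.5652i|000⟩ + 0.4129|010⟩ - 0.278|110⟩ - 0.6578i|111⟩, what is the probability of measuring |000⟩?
0.3195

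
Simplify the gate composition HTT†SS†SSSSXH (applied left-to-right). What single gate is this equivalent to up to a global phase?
Z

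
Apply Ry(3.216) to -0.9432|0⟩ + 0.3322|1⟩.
-0.2969|0⟩ - 0.9549|1⟩

Ry(3.216) = [[cos(θ/2), −sin(θ/2)], [sin(θ/2), cos(θ/2)]]; θ = 3.216, cos(θ/2) ≈ -0.0371951, sin(θ/2) ≈ 0.999308.
With a = amp(|0⟩) = -0.9432 and b = amp(|1⟩) = 0.3322:
new amp(|0⟩) = (-0.0371951)·a + (-0.999308)·b = -0.2969
new amp(|1⟩) = (0.999308)·a + (-0.0371951)·b = -0.9549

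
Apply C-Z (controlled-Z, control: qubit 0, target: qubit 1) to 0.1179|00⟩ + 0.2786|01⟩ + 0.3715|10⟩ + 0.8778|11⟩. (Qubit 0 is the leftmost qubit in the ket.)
0.1179|00⟩ + 0.2786|01⟩ + 0.3715|10⟩ - 0.8778|11⟩

C-Z leaves the control-|0⟩ kets |00⟩, |01⟩ unchanged and applies Z to qubit 1 on the control-|1⟩ pair (|10⟩, |11⟩).
Z = [[1, 0], [0, -1]].
With a = amp(|10⟩) = 0.3715 and b = amp(|11⟩) = 0.8778:
new amp(|10⟩) = (1)·a = 0.3715
new amp(|11⟩) = (-1)·b = -0.8778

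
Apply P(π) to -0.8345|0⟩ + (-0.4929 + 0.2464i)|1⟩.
-0.8345|0⟩ + (0.4929 - 0.2464i)|1⟩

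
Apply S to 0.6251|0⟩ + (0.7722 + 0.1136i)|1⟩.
0.6251|0⟩ + (-0.1136 + 0.7722i)|1⟩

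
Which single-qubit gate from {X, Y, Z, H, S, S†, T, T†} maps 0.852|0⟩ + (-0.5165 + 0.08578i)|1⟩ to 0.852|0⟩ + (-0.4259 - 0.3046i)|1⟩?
T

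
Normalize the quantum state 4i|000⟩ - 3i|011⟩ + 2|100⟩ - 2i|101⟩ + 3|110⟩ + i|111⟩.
0.61i|000⟩ - 0.4575i|011⟩ + 0.305|100⟩ - 0.305i|101⟩ + 0.4575|110⟩ + 0.1525i|111⟩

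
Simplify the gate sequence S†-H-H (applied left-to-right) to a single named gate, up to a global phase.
S†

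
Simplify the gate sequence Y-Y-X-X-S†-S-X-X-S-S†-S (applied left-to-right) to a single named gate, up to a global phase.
S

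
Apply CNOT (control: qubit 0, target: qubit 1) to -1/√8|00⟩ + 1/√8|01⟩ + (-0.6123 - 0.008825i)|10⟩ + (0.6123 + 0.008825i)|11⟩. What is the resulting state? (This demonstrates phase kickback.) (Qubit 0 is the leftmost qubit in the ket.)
-1/√8|00⟩ + 1/√8|01⟩ + (0.6123 + 0.008825i)|10⟩ + (-0.6123 - 0.008825i)|11⟩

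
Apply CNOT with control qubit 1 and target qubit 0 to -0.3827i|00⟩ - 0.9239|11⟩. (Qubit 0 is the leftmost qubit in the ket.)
-0.3827i|00⟩ - 0.9239|01⟩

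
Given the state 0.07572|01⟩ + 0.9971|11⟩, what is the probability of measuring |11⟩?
0.9942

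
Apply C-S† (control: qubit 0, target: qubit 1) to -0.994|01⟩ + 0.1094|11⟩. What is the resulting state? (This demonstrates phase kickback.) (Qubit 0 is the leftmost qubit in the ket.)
-0.994|01⟩ - 0.1094i|11⟩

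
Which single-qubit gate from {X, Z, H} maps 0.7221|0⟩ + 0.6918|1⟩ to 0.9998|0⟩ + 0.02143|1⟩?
H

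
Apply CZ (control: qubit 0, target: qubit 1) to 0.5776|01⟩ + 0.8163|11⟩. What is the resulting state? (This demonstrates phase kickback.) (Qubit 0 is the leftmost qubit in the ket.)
0.5776|01⟩ - 0.8163|11⟩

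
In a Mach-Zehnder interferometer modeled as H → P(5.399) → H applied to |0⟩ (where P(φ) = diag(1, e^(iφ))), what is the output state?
(0.817 - 0.3867i)|0⟩ + (0.183 + 0.3867i)|1⟩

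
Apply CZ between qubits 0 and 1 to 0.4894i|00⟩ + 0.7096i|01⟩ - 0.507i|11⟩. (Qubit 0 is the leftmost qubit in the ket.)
0.4894i|00⟩ + 0.7096i|01⟩ + 0.507i|11⟩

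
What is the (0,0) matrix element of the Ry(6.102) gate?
-0.9959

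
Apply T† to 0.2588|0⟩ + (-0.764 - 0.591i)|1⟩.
0.2588|0⟩ + (-0.9581 + 0.1223i)|1⟩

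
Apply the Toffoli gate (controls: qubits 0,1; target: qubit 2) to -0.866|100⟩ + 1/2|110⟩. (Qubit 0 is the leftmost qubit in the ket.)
-0.866|100⟩ + 1/2|111⟩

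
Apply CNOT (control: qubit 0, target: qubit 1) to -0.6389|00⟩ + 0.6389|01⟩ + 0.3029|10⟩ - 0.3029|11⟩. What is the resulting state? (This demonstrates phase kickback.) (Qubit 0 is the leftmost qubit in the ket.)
-0.6389|00⟩ + 0.6389|01⟩ - 0.3029|10⟩ + 0.3029|11⟩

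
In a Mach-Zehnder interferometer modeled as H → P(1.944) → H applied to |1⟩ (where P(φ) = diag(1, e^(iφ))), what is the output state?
(0.6823 - 0.4656i)|0⟩ + (0.3177 + 0.4656i)|1⟩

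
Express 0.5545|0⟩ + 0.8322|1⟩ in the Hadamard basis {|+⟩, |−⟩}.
0.9805|+⟩ - 0.1964|−⟩

With |ψ⟩ = α|0⟩ + β|1⟩, the Hadamard-basis coefficients are ⟨+|ψ⟩ = (α + β)/√2 and ⟨−|ψ⟩ = (α − β)/√2.
Here α = 0.5545, β = 0.8322: (α + β)/√2 = 0.9805, (α − β)/√2 = -0.1964.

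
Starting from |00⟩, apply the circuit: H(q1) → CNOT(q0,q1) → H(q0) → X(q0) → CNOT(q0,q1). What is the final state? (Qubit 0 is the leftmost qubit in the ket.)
1/2|00⟩ + 1/2|01⟩ + 1/2|10⟩ + 1/2|11⟩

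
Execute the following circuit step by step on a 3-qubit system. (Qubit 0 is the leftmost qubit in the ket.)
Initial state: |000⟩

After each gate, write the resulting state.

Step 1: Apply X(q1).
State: |010⟩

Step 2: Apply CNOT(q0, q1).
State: |010⟩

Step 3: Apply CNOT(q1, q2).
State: |011⟩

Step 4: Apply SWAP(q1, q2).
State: |011⟩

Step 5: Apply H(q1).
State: 1/√2|001⟩ - 1/√2|011⟩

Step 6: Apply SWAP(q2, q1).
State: 1/√2|010⟩ - 1/√2|011⟩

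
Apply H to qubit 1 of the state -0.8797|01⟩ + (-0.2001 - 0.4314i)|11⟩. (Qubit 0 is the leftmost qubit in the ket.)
-0.622|00⟩ + 0.622|01⟩ + (-0.1415 - 0.305i)|10⟩ + (0.1415 + 0.305i)|11⟩

H on qubit 1 mixes each pair of kets that differ only in qubit 1: amplitudes (a, b) of (|…0…⟩, |…1…⟩) become ((a + b)/√2, (a − b)/√2). Kets absent from the input have amplitude 0.
(|00⟩, |01⟩): (a, b) = (0, -0.8797) → (-0.622, 0.622)
(|10⟩, |11⟩): (a, b) = (0, (-0.2001 - 0.4314i)) → ((-0.1415 - 0.305i), (0.1415 + 0.305i))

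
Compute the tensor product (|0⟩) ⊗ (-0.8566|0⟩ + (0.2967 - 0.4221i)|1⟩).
-0.8566|00⟩ + (0.2967 - 0.4221i)|01⟩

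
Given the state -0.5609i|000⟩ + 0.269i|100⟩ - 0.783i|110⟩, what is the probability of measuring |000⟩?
0.3146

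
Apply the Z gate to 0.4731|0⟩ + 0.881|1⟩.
0.4731|0⟩ - 0.881|1⟩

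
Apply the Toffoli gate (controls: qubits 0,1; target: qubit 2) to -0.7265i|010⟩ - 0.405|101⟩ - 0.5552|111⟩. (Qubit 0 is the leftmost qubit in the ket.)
-0.7265i|010⟩ - 0.405|101⟩ - 0.5552|110⟩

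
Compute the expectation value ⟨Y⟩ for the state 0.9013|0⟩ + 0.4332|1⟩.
0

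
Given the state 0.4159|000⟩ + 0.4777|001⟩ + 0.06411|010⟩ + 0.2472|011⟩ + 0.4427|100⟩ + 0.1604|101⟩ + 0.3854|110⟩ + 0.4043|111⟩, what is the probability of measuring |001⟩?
0.2282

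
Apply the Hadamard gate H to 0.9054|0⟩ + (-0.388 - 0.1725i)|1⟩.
(0.3659 - 0.122i)|0⟩ + (0.9146 + 0.122i)|1⟩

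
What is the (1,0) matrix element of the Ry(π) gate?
1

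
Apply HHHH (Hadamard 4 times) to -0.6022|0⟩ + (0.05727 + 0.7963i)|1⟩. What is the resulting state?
-0.6022|0⟩ + (0.05727 + 0.7963i)|1⟩

H² = I, so an even number of Hadamards cancels: H^4 = I and the state is unchanged.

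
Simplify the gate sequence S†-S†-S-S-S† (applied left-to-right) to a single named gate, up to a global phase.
S†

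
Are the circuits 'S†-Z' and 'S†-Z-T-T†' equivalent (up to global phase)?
Yes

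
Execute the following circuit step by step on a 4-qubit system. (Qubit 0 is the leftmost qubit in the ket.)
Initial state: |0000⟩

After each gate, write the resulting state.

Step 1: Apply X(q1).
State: |0100⟩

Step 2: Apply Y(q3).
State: i|0101⟩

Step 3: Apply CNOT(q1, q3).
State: i|0100⟩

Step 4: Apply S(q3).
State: i|0100⟩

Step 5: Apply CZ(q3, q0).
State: i|0100⟩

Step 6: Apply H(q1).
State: (1/√2)i|0000⟩ - (1/√2)i|0100⟩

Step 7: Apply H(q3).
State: (1/2)i|0000⟩ + (1/2)i|0001⟩ - (1/2)i|0100⟩ - (1/2)i|0101⟩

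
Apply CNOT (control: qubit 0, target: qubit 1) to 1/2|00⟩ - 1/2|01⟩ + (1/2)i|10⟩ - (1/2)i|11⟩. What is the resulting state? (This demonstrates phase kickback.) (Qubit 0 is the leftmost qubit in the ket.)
1/2|00⟩ - 1/2|01⟩ - (1/2)i|10⟩ + (1/2)i|11⟩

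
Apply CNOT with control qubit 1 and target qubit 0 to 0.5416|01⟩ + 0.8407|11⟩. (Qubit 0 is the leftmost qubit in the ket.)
0.8407|01⟩ + 0.5416|11⟩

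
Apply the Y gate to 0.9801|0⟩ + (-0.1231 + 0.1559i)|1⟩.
(0.1559 + 0.1231i)|0⟩ + 0.9801i|1⟩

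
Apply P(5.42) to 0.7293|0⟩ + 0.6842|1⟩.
0.7293|0⟩ + (0.4447 - 0.5199i)|1⟩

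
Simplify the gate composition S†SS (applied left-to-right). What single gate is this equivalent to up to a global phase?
S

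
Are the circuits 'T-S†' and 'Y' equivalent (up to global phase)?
No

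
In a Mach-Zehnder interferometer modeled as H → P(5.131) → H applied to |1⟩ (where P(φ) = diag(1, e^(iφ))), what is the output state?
(0.2968 + 0.4568i)|0⟩ + (0.7032 - 0.4568i)|1⟩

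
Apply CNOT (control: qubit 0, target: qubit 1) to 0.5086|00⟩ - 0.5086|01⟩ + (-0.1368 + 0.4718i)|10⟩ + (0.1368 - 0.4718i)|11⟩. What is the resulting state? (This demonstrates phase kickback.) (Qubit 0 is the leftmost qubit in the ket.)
0.5086|00⟩ - 0.5086|01⟩ + (0.1368 - 0.4718i)|10⟩ + (-0.1368 + 0.4718i)|11⟩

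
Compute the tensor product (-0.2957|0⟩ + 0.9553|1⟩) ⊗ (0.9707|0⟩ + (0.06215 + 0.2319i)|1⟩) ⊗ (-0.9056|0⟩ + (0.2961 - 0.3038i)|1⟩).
0.2599|000⟩ + (-0.08499 + 0.0872i)|001⟩ + (0.01664 + 0.0621i)|010⟩ + (-0.02627 - 0.01472i)|011⟩ - 0.8398|100⟩ + (0.2746 - 0.2817i)|101⟩ + (-0.05377 - 0.2006i)|110⟩ + (0.08488 + 0.04756i)|111⟩

amp(|b₁b₂…⟩) = product of the factor amplitudes for bits b₁, b₂, …; only kets whose every factor amplitude is nonzero survive.
|000⟩: (-0.2957)(0.9707)(-0.9056) = 0.2599
|001⟩: (-0.2957)(0.9707)(0.2961 - 0.3038i) = (-0.08499 + 0.0872i)
|010⟩: (-0.2957)(0.06215 + 0.2319i)(-0.9056) = (0.01664 + 0.0621i)
|011⟩: (-0.2957)(0.06215 + 0.2319i)(0.2961 - 0.3038i) = (-0.02627 - 0.01472i)
|100⟩: (0.9553)(0.9707)(-0.9056) = -0.8398
|101⟩: (0.9553)(0.9707)(0.2961 - 0.3038i) = (0.2746 - 0.2817i)
|110⟩: (0.9553)(0.06215 + 0.2319i)(-0.9056) = (-0.05377 - 0.2006i)
|111⟩: (0.9553)(0.06215 + 0.2319i)(0.2961 - 0.3038i) = (0.08488 + 0.04756i)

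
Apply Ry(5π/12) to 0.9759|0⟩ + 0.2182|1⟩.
0.6414|0⟩ + 0.7672|1⟩

Ry(5π/12) = [[cos(θ/2), −sin(θ/2)], [sin(θ/2), cos(θ/2)]]; θ = 5π/12, cos(θ/2) ≈ 0.793353, sin(θ/2) ≈ 0.608761.
With a = amp(|0⟩) = 0.9759 and b = amp(|1⟩) = 0.2182:
new amp(|0⟩) = (0.793353)·a + (-0.608761)·b = 0.6414
new amp(|1⟩) = (0.608761)·a + (0.793353)·b = 0.7672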